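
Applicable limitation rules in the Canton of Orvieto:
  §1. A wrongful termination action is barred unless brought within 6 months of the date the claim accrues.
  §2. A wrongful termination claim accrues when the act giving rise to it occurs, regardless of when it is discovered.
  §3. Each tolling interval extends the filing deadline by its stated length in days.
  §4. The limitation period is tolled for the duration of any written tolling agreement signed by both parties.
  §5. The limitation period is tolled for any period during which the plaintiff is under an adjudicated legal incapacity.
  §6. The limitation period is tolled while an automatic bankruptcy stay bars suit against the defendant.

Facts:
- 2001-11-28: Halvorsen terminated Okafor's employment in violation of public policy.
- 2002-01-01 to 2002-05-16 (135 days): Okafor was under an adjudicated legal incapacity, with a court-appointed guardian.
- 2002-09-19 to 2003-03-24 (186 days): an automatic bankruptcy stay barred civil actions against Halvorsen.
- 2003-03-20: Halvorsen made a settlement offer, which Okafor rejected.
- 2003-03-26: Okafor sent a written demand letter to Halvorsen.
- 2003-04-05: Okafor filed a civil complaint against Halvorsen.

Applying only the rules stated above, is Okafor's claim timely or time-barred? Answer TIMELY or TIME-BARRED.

TIMELY

The limitation period began to run on 2001-11-28.
Adding the 6 months base period to 2001-11-28 gives a deadline of 2002-05-28, before any tolling.
The period was tolled for 135 days by the plaintiff's legal incapacity (2002-01-01 to 2002-05-16), pushing the deadline to 2002-10-10.
The automatic bankruptcy stay from 2002-09-19 to 2003-03-24 tolled the period for 186 days, extending the deadline to 2003-04-14.
None of the other events listed affects the running of the period under the stated rules.
Filing on 2003-04-05 beat the 2003-04-14 deadline — the action is timely.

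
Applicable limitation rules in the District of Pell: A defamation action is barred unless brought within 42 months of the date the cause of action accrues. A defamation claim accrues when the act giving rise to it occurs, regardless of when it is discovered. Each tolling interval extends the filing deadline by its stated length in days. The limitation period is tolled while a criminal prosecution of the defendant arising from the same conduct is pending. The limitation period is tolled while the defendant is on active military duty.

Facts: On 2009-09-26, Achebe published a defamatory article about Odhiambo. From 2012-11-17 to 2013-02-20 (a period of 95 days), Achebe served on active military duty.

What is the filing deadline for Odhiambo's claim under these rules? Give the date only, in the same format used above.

2013-06-29

The claim accrued on 2009-09-26, when the wrongful act occurred.
The untolled deadline — 42 months after 2009-09-26 — is 2013-03-26.
The period was tolled for 95 days by the defendant's active military service (2012-11-17 to 2013-02-20), pushing the deadline to 2013-06-29.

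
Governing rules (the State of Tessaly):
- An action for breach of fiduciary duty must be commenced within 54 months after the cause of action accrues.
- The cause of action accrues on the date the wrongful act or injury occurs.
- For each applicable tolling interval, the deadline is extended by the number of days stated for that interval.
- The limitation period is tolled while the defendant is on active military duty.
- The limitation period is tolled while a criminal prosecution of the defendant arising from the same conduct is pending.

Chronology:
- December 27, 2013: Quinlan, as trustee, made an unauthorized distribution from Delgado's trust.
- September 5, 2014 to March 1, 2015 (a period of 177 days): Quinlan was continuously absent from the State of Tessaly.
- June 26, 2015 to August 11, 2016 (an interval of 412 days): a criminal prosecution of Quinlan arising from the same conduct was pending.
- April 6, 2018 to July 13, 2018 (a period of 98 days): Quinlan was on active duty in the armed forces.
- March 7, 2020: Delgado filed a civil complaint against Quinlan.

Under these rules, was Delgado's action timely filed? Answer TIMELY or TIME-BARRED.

TIME-BARRED

The claim accrued on December 27, 2013, when the wrongful act occurred.
Adding the 54 months base period to December 27, 2013 gives a deadline of June 27, 2018, before any tolling.
The pending criminal prosecution from June 26, 2015 to August 11, 2016 tolled the period for 412 days, extending the deadline to August 13, 2019.
The period was tolled for 98 days by the defendant's active military service (April 6, 2018 to July 13, 2018), pushing the deadline to November 19, 2019.
The defendant's absence from the jurisdiction from September 5, 2014 to March 1, 2015 does not toll the period, because no stated rule makes the defendant's absence a tolling event.
Delgado filed on March 7, 2020, after the November 19, 2019 deadline, so the action is time-barred.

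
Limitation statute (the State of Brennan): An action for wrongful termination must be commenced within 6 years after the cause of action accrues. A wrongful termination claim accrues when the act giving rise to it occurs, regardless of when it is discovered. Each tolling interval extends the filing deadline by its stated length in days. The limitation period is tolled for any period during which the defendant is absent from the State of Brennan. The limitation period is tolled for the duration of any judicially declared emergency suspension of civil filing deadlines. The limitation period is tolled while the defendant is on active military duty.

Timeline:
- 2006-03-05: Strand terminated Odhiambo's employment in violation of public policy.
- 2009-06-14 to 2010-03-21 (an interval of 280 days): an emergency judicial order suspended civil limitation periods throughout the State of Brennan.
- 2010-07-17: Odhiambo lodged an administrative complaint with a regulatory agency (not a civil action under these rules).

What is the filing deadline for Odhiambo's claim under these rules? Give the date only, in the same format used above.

The cause of action accrued on 2006-03-05, the date of the act.
6 years from 2006-03-05 is 2012-03-05.
The period was tolled for 280 days by the emergency suspension of filing deadlines (2009-06-14 to 2010-03-21), pushing the deadline to 2012-12-10.
None of the other events listed affects the running of the period under the stated rules.

2012-12-10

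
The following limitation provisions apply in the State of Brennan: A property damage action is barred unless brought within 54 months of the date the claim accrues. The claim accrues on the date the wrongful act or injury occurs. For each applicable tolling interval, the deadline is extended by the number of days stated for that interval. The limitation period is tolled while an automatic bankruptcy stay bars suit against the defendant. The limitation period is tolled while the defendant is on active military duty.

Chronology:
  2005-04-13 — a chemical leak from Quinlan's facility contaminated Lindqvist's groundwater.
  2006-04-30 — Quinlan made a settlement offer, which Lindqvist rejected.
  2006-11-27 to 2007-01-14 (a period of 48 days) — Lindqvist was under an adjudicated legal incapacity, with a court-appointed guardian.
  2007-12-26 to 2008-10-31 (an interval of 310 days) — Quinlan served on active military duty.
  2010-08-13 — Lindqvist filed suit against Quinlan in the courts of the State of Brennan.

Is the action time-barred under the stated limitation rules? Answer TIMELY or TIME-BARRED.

The claim accrued on 2005-04-13, when the wrongful act occurred.
Adding the 54 months base period to 2005-04-13 gives a deadline of 2009-10-13, before any tolling.
The period was tolled for 310 days by the defendant's active military service (2007-12-26 to 2008-10-31), pushing the deadline to 2010-08-19.
No stated provision tolls the period for the plaintiff's incapacity, so the interval from 2006-11-27 to 2007-01-14 has no effect on the deadline.
None of the other events listed affects the running of the period under the stated rules.
Lindqvist filed on 2010-08-13, before the 2010-08-19 deadline, so the action is timely.

TIMELY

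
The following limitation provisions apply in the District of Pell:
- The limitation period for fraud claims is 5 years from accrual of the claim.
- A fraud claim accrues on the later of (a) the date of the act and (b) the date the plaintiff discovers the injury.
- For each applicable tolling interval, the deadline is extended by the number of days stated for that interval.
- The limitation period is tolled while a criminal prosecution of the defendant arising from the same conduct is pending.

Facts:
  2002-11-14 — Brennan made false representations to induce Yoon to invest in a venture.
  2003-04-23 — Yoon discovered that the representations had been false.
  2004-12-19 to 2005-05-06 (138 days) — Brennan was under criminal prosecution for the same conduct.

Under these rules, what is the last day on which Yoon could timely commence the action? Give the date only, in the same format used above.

2008-09-08

Taking the later of the act (2002-11-14) and discovery (2003-04-23), the claim accrued on 2003-04-23.
5 years from 2003-04-23 is 2008-04-23.
The pending criminal prosecution from 2004-12-19 to 2005-05-06 tolled the period for 138 days, extending the deadline to 2008-09-08.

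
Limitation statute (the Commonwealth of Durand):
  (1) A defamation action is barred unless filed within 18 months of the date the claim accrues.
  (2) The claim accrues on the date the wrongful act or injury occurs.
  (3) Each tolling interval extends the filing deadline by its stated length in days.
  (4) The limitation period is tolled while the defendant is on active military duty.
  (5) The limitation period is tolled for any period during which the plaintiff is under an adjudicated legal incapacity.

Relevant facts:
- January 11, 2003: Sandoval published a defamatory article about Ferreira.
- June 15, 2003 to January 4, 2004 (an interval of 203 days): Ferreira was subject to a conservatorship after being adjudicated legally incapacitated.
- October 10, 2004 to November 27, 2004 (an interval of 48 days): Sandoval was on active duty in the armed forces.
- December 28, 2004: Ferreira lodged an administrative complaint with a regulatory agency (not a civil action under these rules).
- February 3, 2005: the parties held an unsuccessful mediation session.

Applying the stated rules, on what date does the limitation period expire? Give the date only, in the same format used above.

The claim accrued on January 11, 2003, the date of the act.
The untolled deadline — 18 months after January 11, 2003 — is July 11, 2004.
The period was tolled for 203 days by the plaintiff's legal incapacity (June 15, 2003 to January 4, 2004), pushing the deadline to January 30, 2005.
Because the defendant's active military service ran from October 10, 2004 to November 27, 2004, the deadline is extended by 48 days to March 19, 2005.
Nothing else in the chronology tolls or restarts the period.

March 19, 2005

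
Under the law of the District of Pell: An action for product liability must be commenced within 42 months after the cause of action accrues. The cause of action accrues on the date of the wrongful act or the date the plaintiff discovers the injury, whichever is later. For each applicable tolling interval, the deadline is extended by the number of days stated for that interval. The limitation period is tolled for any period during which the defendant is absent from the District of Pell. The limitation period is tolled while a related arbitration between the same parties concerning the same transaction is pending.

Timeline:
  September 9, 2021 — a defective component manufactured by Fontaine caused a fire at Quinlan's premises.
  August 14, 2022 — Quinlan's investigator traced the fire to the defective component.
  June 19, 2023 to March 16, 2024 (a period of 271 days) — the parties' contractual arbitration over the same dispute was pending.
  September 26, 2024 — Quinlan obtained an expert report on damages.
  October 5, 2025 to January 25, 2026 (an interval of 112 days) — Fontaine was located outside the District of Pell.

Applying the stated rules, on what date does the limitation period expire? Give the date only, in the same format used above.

Taking the later of the act (September 9, 2021) and discovery (August 14, 2022), the claim accrued on August 14, 2022.
Adding the 42 months base period to August 14, 2022 gives a deadline of February 14, 2026, before any tolling.
The pending related arbitration from June 19, 2023 to March 16, 2024 tolled the period for 271 days, extending the deadline to November 12, 2026.
The defendant's absence from the jurisdiction from October 5, 2025 to January 25, 2026 tolled the period for 112 days, extending the deadline to March 4, 2027.
Nothing else in the chronology tolls or restarts the period.

March 4, 2027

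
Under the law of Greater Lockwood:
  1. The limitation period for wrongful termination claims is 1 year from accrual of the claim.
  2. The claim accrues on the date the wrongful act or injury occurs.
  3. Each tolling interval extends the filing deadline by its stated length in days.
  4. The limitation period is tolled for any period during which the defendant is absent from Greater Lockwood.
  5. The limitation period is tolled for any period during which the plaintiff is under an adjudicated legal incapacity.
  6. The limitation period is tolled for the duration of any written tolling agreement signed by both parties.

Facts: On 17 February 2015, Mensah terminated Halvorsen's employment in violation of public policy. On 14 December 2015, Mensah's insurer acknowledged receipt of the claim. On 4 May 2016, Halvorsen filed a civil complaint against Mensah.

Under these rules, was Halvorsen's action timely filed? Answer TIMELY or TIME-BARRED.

The limitation period began to run on 17 February 2015.
1 year from 17 February 2015 is 17 February 2016.
The other events in the timeline have no effect on the limitation period under the stated rules.
Halvorsen filed on 4 May 2016, after the 17 February 2016 deadline, so the action is time-barred.

TIME-BARRED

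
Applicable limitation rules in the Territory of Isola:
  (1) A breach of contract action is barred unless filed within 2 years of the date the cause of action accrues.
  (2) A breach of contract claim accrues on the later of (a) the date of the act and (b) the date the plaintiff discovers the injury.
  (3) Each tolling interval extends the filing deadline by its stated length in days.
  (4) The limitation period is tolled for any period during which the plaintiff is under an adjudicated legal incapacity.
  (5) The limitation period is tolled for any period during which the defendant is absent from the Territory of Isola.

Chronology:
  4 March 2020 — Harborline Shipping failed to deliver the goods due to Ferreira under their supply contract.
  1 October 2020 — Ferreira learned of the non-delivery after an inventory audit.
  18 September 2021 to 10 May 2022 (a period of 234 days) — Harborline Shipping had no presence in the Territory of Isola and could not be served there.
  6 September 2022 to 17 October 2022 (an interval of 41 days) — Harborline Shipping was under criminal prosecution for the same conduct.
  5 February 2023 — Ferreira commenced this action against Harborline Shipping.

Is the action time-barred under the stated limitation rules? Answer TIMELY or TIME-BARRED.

The claim accrued on 1 October 2020 — the later of the 4 March 2020 act and the 1 October 2020 discovery.
Adding the 2 years base period to 1 October 2020 gives a deadline of 1 October 2022, before any tolling.
The period was tolled for 234 days by the defendant's absence from the jurisdiction (18 September 2021 to 10 May 2022), pushing the deadline to 23 May 2023.
Although a criminal prosecution ran from 6 September 2022 to 17 October 2022, the stated rules do not make that a tolling event, so it is disregarded.
The 5 February 2023 filing precedes the 23 May 2023 deadline; the claim is timely.

TIMELY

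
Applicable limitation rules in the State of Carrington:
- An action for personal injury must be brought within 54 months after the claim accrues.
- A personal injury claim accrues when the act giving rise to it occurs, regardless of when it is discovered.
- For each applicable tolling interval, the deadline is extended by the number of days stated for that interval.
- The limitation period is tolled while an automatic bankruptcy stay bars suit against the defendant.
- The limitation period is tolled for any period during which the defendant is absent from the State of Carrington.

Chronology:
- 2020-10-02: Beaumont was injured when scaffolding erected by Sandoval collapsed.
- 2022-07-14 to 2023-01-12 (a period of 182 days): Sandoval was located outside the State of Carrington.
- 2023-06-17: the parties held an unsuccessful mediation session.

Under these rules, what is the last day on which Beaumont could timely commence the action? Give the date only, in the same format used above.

2025-10-01

The claim accrued on 2020-10-02, the date of the act.
54 months from 2020-10-02 is 2025-04-02.
The period was tolled for 182 days by the defendant's absence from the jurisdiction (2022-07-14 to 2023-01-12), pushing the deadline to 2025-10-01.
The other events in the timeline have no effect on the limitation period under the stated rules.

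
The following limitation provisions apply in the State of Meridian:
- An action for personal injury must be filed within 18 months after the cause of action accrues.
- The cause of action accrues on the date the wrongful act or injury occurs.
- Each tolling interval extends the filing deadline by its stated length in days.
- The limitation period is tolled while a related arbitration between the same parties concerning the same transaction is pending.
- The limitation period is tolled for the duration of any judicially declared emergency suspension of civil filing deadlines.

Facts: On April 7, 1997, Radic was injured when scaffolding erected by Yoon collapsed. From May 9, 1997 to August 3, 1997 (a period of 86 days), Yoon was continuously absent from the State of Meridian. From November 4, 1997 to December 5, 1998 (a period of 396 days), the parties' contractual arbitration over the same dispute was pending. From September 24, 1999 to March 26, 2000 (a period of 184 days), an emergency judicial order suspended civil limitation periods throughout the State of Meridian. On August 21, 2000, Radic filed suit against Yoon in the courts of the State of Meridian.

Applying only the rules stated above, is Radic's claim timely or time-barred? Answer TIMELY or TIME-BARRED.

TIME-BARRED

The claim accrued on April 7, 1997, when the wrongful act occurred.
Adding the 18 months base period to April 7, 1997 gives a deadline of October 7, 1998, before any tolling.
The pending related arbitration from November 4, 1997 to December 5, 1998 tolled the period for 396 days, extending the deadline to November 7, 1999.
The period was tolled for 184 days by the emergency suspension of filing deadlines (September 24, 1999 to March 26, 2000), pushing the deadline to May 9, 2000.
Although the defendant's absence ran from May 9, 1997 to August 3, 1997, the stated rules do not make that a tolling event, so it is disregarded.
The August 21, 2000 filing falls after the May 9, 2000 deadline; the claim is time-barred.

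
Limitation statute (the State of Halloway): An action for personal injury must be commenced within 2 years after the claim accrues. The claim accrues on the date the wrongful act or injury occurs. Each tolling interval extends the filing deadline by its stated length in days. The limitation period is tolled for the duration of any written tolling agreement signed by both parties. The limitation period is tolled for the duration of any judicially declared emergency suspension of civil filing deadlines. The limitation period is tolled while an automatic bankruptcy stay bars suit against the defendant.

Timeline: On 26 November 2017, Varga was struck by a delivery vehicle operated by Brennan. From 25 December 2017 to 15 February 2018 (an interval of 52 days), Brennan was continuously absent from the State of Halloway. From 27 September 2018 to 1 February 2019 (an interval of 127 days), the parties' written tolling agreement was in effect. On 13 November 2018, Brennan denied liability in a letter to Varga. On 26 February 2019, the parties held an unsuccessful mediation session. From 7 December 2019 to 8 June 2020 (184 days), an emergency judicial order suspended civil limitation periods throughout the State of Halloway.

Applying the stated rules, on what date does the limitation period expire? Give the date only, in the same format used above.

2 October 2020

The claim accrued on 26 November 2017, when the wrongful act occurred.
The untolled deadline — 2 years after 26 November 2017 — is 26 November 2019.
The written tolling agreement from 27 September 2018 to 1 February 2019 tolled the period for 127 days, extending the deadline to 1 April 2020.
The period was tolled for 184 days by the emergency suspension of filing deadlines (7 December 2019 to 8 June 2020), pushing the deadline to 2 October 2020.
No stated provision tolls the period for the defendant's absence, so the interval from 25 December 2017 to 15 February 2018 has no effect on the deadline.
Nothing else in the chronology tolls or restarts the period.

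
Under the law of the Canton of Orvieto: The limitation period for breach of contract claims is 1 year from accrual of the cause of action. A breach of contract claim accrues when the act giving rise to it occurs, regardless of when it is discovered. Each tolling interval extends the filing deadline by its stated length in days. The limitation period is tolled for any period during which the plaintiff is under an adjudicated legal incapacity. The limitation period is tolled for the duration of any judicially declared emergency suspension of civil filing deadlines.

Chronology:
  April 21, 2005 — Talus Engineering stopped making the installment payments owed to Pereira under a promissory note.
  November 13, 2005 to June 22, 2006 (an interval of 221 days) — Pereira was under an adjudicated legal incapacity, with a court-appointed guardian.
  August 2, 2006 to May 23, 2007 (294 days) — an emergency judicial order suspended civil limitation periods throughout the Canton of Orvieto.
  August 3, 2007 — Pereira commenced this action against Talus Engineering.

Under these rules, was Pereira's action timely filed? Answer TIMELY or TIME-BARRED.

TIMELY

The cause of action accrued on April 21, 2005, the date of the act.
1 year from April 21, 2005 is April 21, 2006.
The period was tolled for 221 days by the plaintiff's legal incapacity (November 13, 2005 to June 22, 2006), pushing the deadline to November 28, 2006.
The emergency suspension of filing deadlines from August 2, 2006 to May 23, 2007 tolled the period for 294 days, extending the deadline to September 18, 2007.
Pereira filed on August 3, 2007, before the September 18, 2007 deadline, so the action is timely.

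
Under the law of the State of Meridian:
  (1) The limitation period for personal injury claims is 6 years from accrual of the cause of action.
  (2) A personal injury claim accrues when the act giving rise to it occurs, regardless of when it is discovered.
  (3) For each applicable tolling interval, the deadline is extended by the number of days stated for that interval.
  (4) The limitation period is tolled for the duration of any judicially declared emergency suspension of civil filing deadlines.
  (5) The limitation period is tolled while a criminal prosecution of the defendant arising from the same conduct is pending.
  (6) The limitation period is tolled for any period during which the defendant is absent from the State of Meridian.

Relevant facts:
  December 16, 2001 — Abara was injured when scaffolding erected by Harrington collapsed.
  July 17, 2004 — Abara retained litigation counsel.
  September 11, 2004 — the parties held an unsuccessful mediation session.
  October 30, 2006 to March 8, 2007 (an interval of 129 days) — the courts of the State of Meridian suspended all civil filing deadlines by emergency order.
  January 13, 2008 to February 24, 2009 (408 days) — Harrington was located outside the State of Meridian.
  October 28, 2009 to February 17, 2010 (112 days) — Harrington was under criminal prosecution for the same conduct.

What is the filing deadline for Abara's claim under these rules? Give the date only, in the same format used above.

June 5, 2009

The limitation period began to run on December 16, 2001.
Adding the 6 years base period to December 16, 2001 gives a deadline of December 16, 2007, before any tolling.
The period was tolled for 129 days by the emergency suspension of filing deadlines (October 30, 2006 to March 8, 2007), pushing the deadline to April 23, 2008.
Because the defendant's absence from the jurisdiction ran from January 13, 2008 to February 24, 2009, the deadline is extended by 408 days to June 5, 2009.
The pending criminal prosecution starting October 28, 2009 came too late — the period had run on June 5, 2009 — and so does not extend the deadline.
Nothing else in the chronology tolls or restarts the period.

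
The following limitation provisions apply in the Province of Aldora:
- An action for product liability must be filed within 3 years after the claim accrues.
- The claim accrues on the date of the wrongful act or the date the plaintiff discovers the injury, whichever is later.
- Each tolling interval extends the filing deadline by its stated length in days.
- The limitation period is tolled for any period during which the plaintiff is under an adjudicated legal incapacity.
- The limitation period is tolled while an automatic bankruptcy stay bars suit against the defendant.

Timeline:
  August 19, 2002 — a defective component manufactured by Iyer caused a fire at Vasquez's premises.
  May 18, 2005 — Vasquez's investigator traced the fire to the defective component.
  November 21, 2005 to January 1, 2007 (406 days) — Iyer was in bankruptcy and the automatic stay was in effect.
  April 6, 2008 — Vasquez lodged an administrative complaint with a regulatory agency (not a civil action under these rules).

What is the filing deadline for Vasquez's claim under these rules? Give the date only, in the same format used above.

The claim accrued on May 18, 2005 — the later of the August 19, 2002 act and the May 18, 2005 discovery.
The untolled deadline — 3 years after May 18, 2005 — is May 18, 2008.
The period was tolled for 406 days by the automatic bankruptcy stay (November 21, 2005 to January 1, 2007), pushing the deadline to June 28, 2009.
Nothing else in the chronology tolls or restarts the period.

June 28, 2009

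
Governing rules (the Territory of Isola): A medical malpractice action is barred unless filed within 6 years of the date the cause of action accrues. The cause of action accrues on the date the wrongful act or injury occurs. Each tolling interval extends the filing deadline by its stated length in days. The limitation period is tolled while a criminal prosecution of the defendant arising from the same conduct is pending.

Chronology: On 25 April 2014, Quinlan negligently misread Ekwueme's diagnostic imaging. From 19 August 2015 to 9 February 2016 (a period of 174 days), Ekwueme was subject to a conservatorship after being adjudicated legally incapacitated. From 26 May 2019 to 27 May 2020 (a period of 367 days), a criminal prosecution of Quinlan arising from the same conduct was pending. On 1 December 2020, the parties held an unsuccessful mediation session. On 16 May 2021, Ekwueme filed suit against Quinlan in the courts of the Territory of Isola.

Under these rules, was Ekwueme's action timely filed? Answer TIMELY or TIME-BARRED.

TIME-BARRED

The limitation period began to run on 25 April 2014.
Adding the 6 years base period to 25 April 2014 gives a deadline of 25 April 2020, before any tolling.
Because the pending criminal prosecution ran from 26 May 2019 to 27 May 2020, the deadline is extended by 367 days to 27 April 2021.
The plaintiff's legal incapacity from 19 August 2015 to 9 February 2016 does not toll the period, because no stated rule makes the plaintiff's incapacity a tolling event.
None of the other events listed affects the running of the period under the stated rules.
Filing on 16 May 2021 missed the 27 April 2021 deadline — the action is time-barred.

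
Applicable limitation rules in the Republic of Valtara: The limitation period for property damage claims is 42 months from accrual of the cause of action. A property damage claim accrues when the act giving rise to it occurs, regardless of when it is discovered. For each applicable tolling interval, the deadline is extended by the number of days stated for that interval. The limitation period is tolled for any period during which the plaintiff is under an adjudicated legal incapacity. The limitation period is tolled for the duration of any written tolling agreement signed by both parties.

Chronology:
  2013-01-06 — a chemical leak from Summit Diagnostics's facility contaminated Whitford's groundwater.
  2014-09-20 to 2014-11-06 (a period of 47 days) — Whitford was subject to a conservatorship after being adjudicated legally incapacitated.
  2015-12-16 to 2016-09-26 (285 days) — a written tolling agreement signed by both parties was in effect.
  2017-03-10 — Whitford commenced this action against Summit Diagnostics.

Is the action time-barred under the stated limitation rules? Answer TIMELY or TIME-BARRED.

The cause of action accrued on 2013-01-06, the date of the act.
Adding the 42 months base period to 2013-01-06 gives a deadline of 2016-07-06, before any tolling.
The plaintiff's legal incapacity from 2014-09-20 to 2014-11-06 tolled the period for 47 days, extending the deadline to 2016-08-22.
The written tolling agreement from 2015-12-16 to 2016-09-26 tolled the period for 285 days, extending the deadline to 2017-06-03.
The 2017-03-10 filing precedes the 2017-06-03 deadline; the claim is timely.

TIMELY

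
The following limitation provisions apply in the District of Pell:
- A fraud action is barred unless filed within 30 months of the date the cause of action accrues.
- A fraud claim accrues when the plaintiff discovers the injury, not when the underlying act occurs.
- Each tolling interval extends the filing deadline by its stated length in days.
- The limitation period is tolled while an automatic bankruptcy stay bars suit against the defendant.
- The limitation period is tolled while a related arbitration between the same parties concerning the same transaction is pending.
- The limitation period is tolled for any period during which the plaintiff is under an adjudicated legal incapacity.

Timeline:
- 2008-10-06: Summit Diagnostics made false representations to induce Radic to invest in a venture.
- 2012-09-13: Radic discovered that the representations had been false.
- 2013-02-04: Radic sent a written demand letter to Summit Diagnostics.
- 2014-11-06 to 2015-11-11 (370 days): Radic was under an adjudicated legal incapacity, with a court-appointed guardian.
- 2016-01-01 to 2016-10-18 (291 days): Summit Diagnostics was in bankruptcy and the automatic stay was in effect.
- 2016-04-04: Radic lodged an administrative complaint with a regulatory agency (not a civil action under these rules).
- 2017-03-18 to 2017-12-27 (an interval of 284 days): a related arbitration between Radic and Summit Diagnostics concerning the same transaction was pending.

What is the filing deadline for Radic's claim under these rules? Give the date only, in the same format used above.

Accrual is tied to discovery, so the period began on 2012-09-13 rather than on 2008-10-06 when the act occurred.
30 months from 2012-09-13 is 2015-03-13.
The plaintiff's legal incapacity from 2014-11-06 to 2015-11-11 tolled the period for 370 days, extending the deadline to 2016-03-17.
The period was tolled for 291 days by the automatic bankruptcy stay (2016-01-01 to 2016-10-18), pushing the deadline to 2017-01-02.
The pending related arbitration from 2017-03-18 to 2017-12-27 began after the period had already run on 2017-01-02, so it has no tolling effect.
Nothing else in the chronology tolls or restarts the period.

2017-01-02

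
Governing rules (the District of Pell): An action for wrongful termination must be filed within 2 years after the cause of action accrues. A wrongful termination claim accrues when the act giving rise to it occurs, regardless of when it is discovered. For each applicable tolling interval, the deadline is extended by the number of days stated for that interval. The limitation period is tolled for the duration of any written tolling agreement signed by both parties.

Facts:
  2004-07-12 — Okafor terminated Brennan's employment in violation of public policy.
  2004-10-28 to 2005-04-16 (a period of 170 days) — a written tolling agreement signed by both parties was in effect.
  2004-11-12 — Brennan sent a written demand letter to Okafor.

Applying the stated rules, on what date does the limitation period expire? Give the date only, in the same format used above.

2006-12-29

The limitation period began to run on 2004-07-12.
Adding the 2 years base period to 2004-07-12 gives a deadline of 2006-07-12, before any tolling.
The written tolling agreement from 2004-10-28 to 2005-04-16 tolled the period for 170 days, extending the deadline to 2006-12-29.
Nothing else in the chronology tolls or restarts the period.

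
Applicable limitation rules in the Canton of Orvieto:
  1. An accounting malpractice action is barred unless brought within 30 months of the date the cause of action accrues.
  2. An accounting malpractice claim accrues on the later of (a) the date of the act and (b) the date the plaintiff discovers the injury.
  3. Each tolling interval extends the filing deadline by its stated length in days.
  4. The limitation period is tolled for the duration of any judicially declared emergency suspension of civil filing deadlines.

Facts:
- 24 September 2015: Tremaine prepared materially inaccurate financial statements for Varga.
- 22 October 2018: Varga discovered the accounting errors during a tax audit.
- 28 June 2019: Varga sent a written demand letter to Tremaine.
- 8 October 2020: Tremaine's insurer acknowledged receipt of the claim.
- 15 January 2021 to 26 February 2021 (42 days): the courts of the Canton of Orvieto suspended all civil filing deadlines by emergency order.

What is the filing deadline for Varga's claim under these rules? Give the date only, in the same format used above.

Taking the later of the act (24 September 2015) and discovery (22 October 2018), the claim accrued on 22 October 2018.
Adding the 30 months base period to 22 October 2018 gives a deadline of 22 April 2021, before any tolling.
The period was tolled for 42 days by the emergency suspension of filing deadlines (15 January 2021 to 26 February 2021), pushing the deadline to 3 June 2021.
Nothing else in the chronology tolls or restarts the period.

3 June 2021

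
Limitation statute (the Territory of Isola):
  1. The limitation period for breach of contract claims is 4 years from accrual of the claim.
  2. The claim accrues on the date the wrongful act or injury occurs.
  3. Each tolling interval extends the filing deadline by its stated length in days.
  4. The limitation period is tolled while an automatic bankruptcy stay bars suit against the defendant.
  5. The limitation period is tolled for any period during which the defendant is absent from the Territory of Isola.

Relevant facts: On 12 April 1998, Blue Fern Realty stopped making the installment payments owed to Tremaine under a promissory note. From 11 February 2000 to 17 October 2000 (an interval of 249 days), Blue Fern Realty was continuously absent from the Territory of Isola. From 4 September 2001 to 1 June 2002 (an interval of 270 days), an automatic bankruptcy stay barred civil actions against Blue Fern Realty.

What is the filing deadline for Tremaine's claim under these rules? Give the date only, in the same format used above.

The limitation period began to run on 12 April 1998.
4 years from 12 April 1998 is 12 April 2002.
Because the defendant's absence from the jurisdiction ran from 11 February 2000 to 17 October 2000, the deadline is extended by 249 days to 17 December 2002.
Because the automatic bankruptcy stay ran from 4 September 2001 to 1 June 2002, the deadline is extended by 270 days to 13 September 2003.

13 September 2003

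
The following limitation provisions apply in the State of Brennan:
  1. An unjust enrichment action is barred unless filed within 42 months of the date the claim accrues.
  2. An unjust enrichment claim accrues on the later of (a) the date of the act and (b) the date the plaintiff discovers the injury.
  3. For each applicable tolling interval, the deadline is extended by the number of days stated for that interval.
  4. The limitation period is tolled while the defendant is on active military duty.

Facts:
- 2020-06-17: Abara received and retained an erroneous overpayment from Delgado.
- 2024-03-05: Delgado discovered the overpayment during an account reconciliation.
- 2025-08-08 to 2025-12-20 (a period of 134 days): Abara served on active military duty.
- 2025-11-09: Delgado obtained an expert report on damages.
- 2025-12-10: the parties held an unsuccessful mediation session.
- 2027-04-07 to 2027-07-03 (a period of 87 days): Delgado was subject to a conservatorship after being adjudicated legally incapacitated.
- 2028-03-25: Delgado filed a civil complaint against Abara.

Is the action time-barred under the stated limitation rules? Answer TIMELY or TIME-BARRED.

Because discovery on 2024-03-05 post-dates the 2020-06-17 act, accrual under the later-of rule falls on 2024-03-05.
Adding the 42 months base period to 2024-03-05 gives a deadline of 2027-09-05, before any tolling.
The period was tolled for 134 days by the defendant's active military service (2025-08-08 to 2025-12-20), pushing the deadline to 2028-01-17.
No stated provision tolls the period for the plaintiff's incapacity, so the interval from 2027-04-07 to 2027-07-03 has no effect on the deadline.
The other events in the timeline have no effect on the limitation period under the stated rules.
The 2028-03-25 filing falls after the 2028-01-17 deadline; the claim is time-barred.

TIME-BARRED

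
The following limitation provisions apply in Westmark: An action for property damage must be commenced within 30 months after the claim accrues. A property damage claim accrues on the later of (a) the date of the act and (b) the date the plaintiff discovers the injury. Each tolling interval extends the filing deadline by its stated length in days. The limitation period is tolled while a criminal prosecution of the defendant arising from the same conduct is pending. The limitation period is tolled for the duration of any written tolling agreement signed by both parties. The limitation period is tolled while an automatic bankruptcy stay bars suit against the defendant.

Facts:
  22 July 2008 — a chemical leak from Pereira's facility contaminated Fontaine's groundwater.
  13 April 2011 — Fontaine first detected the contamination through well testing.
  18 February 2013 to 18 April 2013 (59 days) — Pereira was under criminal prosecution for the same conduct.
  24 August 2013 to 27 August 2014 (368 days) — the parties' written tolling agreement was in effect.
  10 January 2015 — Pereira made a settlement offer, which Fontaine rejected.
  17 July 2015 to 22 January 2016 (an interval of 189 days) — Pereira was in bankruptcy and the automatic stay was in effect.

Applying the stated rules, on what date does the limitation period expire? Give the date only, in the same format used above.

Taking the later of the act (22 July 2008) and discovery (13 April 2011), the claim accrued on 13 April 2011.
30 months from 13 April 2011 is 13 October 2013.
The pending criminal prosecution from 18 February 2013 to 18 April 2013 tolled the period for 59 days, extending the deadline to 11 December 2013.
The written tolling agreement from 24 August 2013 to 27 August 2014 tolled the period for 368 days, extending the deadline to 14 December 2014.
The automatic bankruptcy stay from 17 July 2015 to 22 January 2016 began after the period had already run on 14 December 2014, so it has no tolling effect.
Nothing else in the chronology tolls or restarts the period.

14 December 2014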